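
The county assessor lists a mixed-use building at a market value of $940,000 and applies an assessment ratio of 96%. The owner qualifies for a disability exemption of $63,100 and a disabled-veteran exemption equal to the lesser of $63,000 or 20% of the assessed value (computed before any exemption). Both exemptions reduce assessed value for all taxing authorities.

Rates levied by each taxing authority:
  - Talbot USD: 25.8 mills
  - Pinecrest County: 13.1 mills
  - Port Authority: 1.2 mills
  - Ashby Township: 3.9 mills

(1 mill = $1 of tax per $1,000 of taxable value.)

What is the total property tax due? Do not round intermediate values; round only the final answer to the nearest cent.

Assessed value = $940,000 × 0.96 = $902,400
Disabled-veteran exemption = min($63,000, 20% × $902,400) = min($63,000, $180,480) = $63,000 (dollar cap binds)
Taxable value = $902,400 − $63,100 − $63,000 = $776,300
Talbot USD: $776,300 × 0.0258 = $20,028.54
Pinecrest County: $776,300 × 0.0131 = $10,169.53
Port Authority: $776,300 × 0.0012 = $931.56
Ashby Township: $776,300 × 0.0039 = $3,027.57
Total = $34,157.2

$34,157.20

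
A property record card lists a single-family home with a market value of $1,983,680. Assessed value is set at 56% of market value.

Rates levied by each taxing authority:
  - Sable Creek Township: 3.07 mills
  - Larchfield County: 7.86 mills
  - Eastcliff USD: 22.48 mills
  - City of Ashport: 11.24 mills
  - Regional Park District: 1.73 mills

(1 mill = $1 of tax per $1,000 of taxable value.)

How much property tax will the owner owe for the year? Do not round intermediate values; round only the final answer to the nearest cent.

$51,521.72

Assessed value = $1,983,680 × 0.56 = $1,110,860.8
Sable Creek Township: $1,110,860.8 × 0.00307 = $3,410.342656
Larchfield County: $1,110,860.8 × 0.00786 = $8,731.365888
Eastcliff USD: $1,110,860.8 × 0.02248 = $24,972.150784
City of Ashport: $1,110,860.8 × 0.01124 = $12,486.075392
Regional Park District: $1,110,860.8 × 0.00173 = $1,921.789184
Total = $3,410.342656 + $8,731.365888 + $24,972.150784 + $12,486.075392 + $1,921.789184 = $51,521.723904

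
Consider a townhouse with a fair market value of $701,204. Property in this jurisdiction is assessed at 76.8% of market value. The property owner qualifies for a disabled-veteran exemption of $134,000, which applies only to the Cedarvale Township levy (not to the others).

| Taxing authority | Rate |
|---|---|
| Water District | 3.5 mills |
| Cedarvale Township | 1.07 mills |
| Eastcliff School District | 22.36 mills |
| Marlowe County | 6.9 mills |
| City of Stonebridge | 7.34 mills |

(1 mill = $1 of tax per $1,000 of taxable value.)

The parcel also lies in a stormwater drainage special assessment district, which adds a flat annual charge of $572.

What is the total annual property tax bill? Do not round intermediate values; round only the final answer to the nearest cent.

$22,599.68

Assessed value = $701,204 × 0.768 = $538,524.672
Water District: $538,524.672 × 0.0035 = $1,884.836352
Cedarvale Township: ($538,524.672 − $134,000) × 0.00107 = $404,524.672 × 0.00107 = $432.84139904
Eastcliff School District: $538,524.672 × 0.02236 = $12,041.41166592
Marlowe County: $538,524.672 × 0.0069 = $3,715.8202368
City of Stonebridge: $538,524.672 × 0.00734 = $3,952.77109248
Levies subtotal = $22,027.68074624
Total = $22,027.68074624 + $572 = $22,599.68074624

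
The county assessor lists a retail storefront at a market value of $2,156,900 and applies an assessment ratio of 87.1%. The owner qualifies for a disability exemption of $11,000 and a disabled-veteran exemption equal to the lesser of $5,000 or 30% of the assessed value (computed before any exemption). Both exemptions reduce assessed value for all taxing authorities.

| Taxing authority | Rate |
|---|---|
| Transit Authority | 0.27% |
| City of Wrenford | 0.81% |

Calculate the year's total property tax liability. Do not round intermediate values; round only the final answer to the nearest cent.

$20,116.73

Assessed value = $2,156,900 × 0.871 = $1,878,659.9
Disabled-veteran exemption = min($5,000, 30% × $1,878,659.9) = min($5,000, $563,597.97) = $5,000 (dollar cap binds)
Taxable value = $1,878,659.9 − $11,000 − $5,000 = $1,862,659.9
Transit Authority: $1,862,659.9 × 0.0027 = $5,029.18173
City of Wrenford: $1,862,659.9 × 0.0081 = $15,087.54519
Total = $20,116.72692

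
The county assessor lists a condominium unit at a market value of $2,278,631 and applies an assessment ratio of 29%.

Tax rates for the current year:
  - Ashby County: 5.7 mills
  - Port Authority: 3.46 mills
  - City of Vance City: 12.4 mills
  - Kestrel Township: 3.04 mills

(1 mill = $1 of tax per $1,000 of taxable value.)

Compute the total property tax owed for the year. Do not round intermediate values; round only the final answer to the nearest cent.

$16,255.75

Assessed value = $2,278,631 × 0.29 = $660,802.99
Ashby County: $660,802.99 × 0.0057 = $3,766.577043
Port Authority: $660,802.99 × 0.00346 = $2,286.3783454
City of Vance City: $660,802.99 × 0.0124 = $8,193.957076
Kestrel Township: $660,802.99 × 0.00304 = $2,008.8410896
Total = $3,766.577043 + $2,286.3783454 + $8,193.957076 + $2,008.8410896 = $16,255.753554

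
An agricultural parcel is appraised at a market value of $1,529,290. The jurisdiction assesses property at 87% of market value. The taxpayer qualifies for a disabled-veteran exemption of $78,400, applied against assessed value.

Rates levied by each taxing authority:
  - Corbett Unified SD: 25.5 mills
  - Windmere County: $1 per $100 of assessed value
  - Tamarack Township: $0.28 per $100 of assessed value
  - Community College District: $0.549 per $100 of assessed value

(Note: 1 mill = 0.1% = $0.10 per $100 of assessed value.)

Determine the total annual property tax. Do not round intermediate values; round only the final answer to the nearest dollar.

$54,829

Assessed value = $1,529,290 × 0.87 = $1,330,482.3
Taxable value = $1,330,482.3 − $78,400 = $1,252,082.3
Corbett Unified SD: $1,252,082.3 × 0.0255 = $31,928.09865
Windmere County: $1,252,082.3 × 0.01 = $12,520.823
Tamarack Township: $1,252,082.3 × 0.0028 = $3,505.83044
Community College District: $1,252,082.3 × 0.00549 = $6,873.931827
Total = $54,828.683917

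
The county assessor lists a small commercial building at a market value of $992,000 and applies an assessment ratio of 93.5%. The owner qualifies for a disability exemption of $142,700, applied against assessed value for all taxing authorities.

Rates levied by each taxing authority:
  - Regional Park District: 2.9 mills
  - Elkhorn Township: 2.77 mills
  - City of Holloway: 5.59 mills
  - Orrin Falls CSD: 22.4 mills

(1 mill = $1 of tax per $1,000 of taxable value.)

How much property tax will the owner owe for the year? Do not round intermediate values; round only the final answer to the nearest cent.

$26,417.04

Assessed value = $992,000 × 0.935 = $927,520
Taxable value = $927,520 − $142,700 = $784,820
Regional Park District: $784,820 × 0.0029 = $2,275.978
Elkhorn Township: $784,820 × 0.00277 = $2,173.9514
City of Holloway: $784,820 × 0.00559 = $4,387.1438
Orrin Falls CSD: $784,820 × 0.0224 = $17,579.968
Total = $2,275.978 + $2,173.9514 + $4,387.1438 + $17,579.968 = $26,417.0412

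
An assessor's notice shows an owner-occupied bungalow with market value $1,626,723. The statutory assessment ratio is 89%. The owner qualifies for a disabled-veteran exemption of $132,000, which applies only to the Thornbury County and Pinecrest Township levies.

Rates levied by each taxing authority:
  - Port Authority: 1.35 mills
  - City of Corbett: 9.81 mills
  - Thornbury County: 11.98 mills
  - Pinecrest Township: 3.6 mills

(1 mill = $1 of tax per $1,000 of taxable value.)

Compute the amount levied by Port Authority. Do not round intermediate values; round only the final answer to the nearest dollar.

$1,955

Assessed value = $1,626,723 × 0.89 = $1,447,783.47
Port Authority taxable value = $1,447,783.47 (exemption does not apply)
Port Authority levy = $1,447,783.47 × 0.00135 = $1,954.5076845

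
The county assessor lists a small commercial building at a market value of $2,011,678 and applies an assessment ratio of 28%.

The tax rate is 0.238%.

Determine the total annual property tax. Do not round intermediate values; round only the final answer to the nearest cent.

$1,340.58

Assessed value = $2,011,678 × 0.28 = $563,269.84
Tax = $563,269.84 × 0.00238 = $1,340.5822192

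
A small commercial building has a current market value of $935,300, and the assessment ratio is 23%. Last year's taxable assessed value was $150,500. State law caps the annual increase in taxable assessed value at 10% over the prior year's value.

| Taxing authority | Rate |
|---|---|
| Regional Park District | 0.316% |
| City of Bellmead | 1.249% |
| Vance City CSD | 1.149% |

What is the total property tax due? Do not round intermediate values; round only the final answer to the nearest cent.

Uncapped assessed value = $935,300 × 0.23 = $215,119
Cap limit = $150,500 × 1.1 = $165,550
Taxable assessed value = min($215,119, $165,550) = $165,550 (cap binds)
Regional Park District: $165,550 × 0.00316 = $523.138
City of Bellmead: $165,550 × 0.01249 = $2,067.7195
Vance City CSD: $165,550 × 0.01149 = $1,902.1695
Total = $4,493.027

$4,493.03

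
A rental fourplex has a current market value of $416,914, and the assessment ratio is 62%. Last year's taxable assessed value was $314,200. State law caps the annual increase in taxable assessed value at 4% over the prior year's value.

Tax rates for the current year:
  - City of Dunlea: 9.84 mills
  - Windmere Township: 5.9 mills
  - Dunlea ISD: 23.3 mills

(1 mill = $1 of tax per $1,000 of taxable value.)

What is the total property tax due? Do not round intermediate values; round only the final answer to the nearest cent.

$10,091.32

Uncapped assessed value = $416,914 × 0.62 = $258,486.68
Cap limit = $314,200 × 1.04 = $326,768
Taxable assessed value = min($258,486.68, $326,768) = $258,486.68 (cap does not bind)
City of Dunlea: $258,486.68 × 0.00984 = $2,543.5089312
Windmere Township: $258,486.68 × 0.0059 = $1,525.071412
Dunlea ISD: $258,486.68 × 0.0233 = $6,022.739644
Total = $10,091.3199872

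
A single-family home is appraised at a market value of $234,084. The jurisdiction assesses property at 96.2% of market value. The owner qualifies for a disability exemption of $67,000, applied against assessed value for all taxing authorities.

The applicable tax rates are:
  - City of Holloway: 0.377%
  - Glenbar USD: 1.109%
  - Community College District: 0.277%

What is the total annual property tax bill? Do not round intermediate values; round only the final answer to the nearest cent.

$2,788.87

Assessed value = $234,084 × 0.962 = $225,188.808
Taxable value = $225,188.808 − $67,000 = $158,188.808
City of Holloway: $158,188.808 × 0.00377 = $596.37180616
Glenbar USD: $158,188.808 × 0.01109 = $1,754.31388072
Community College District: $158,188.808 × 0.00277 = $438.18299816
Total = $596.37180616 + $1,754.31388072 + $438.18299816 = $2,788.86868504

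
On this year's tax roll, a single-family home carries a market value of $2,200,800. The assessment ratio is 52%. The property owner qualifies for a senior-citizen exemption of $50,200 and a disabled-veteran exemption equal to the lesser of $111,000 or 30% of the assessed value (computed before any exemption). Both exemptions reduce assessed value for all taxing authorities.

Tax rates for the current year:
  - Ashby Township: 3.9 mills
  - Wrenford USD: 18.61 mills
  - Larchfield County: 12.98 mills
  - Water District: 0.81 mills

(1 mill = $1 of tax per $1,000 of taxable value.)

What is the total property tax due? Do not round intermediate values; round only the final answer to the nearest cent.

Assessed value = $2,200,800 × 0.52 = $1,144,416
Disabled-veteran exemption = min($111,000, 30% × $1,144,416) = min($111,000, $343,324.8) = $111,000 (dollar cap binds)
Taxable value = $1,144,416 − $50,200 − $111,000 = $983,216
Ashby Township: $983,216 × 0.0039 = $3,834.5424
Wrenford USD: $983,216 × 0.01861 = $18,297.64976
Larchfield County: $983,216 × 0.01298 = $12,762.14368
Water District: $983,216 × 0.00081 = $796.40496
Total = $35,690.7408

$35,690.74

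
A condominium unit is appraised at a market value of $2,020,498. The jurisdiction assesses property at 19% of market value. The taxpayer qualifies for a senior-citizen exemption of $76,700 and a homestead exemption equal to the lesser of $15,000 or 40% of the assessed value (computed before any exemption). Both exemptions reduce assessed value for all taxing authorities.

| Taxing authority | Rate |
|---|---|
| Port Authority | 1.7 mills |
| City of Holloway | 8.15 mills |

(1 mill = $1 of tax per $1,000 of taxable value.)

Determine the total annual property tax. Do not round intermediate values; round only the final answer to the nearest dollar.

$2,878

Assessed value = $2,020,498 × 0.19 = $383,894.62
Homestead exemption = min($15,000, 40% × $383,894.62) = min($15,000, $153,557.848) = $15,000 (dollar cap binds)
Taxable value = $383,894.62 − $76,700 − $15,000 = $292,194.62
Port Authority: $292,194.62 × 0.0017 = $496.730854
City of Holloway: $292,194.62 × 0.00815 = $2,381.386153
Total = $2,878.117007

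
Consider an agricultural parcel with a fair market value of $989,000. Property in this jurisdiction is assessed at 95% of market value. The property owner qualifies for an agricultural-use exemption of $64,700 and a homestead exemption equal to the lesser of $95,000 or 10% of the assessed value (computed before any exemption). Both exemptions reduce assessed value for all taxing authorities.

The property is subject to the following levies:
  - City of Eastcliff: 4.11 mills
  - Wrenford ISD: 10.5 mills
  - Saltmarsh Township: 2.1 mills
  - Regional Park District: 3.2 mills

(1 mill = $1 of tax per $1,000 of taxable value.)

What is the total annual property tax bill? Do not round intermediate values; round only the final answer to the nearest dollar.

$15,548

Assessed value = $989,000 × 0.95 = $939,550
Homestead exemption = min($95,000, 10% × $939,550) = min($95,000, $93,955) = $93,955 (percentage binds)
Taxable value = $939,550 − $64,700 − $93,955 = $780,895
City of Eastcliff: $780,895 × 0.00411 = $3,209.47845
Wrenford ISD: $780,895 × 0.0105 = $8,199.3975
Saltmarsh Township: $780,895 × 0.0021 = $1,639.8795
Regional Park District: $780,895 × 0.0032 = $2,498.864
Total = $15,547.61945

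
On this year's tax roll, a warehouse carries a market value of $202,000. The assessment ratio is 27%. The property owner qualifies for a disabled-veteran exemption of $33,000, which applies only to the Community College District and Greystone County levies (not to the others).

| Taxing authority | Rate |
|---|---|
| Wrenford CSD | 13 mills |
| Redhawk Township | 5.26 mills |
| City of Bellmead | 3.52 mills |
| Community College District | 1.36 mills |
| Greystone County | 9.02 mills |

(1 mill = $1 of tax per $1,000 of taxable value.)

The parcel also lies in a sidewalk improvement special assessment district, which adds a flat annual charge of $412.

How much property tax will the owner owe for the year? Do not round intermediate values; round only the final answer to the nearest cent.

Assessed value = $202,000 × 0.27 = $54,540
Wrenford CSD: $54,540 × 0.013 = $709.02
Redhawk Township: $54,540 × 0.00526 = $286.8804
City of Bellmead: $54,540 × 0.00352 = $191.9808
Community College District: ($54,540 − $33,000) × 0.00136 = $21,540 × 0.00136 = $29.2944
Greystone County: ($54,540 − $33,000) × 0.00902 = $21,540 × 0.00902 = $194.2908
Levies subtotal = $1,411.4664
Total = $1,411.4664 + $412 = $1,823.4664

$1,823.47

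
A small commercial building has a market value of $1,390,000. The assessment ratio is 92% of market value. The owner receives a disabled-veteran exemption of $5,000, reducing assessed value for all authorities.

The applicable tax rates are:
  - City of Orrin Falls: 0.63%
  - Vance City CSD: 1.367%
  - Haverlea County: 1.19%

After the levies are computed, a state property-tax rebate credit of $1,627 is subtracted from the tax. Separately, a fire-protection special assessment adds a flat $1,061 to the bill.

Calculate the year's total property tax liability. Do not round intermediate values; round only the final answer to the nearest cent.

$40,030.01

Assessed value = $1,390,000 × 0.92 = $1,278,800
Taxable value = $1,278,800 − $5,000 = $1,273,800
City of Orrin Falls: $1,273,800 × 0.0063 = $8,024.94
Vance City CSD: $1,273,800 × 0.01367 = $17,412.846
Haverlea County: $1,273,800 × 0.0119 = $15,158.22
Levies subtotal = $40,596.006
After credit = $40,596.006 − $1,627 = $38,969.006
Total = $38,969.006 + $1,061 = $40,030.006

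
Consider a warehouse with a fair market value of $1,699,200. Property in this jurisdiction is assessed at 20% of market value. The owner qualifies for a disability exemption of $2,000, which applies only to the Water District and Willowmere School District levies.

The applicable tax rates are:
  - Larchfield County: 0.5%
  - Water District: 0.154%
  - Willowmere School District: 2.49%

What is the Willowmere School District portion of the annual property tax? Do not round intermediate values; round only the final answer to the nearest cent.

$8,412.22

Assessed value = $1,699,200 × 0.2 = $339,840
Willowmere School District taxable value = $339,840 − $2,000 = $337,840
Willowmere School District levy = $337,840 × 0.0249 = $8,412.216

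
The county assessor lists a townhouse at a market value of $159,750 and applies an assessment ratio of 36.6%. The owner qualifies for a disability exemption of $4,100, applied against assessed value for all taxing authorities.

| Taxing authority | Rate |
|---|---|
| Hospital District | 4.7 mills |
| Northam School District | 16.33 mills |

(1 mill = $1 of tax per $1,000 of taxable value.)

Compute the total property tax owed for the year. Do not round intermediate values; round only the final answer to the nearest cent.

Assessed value = $159,750 × 0.366 = $58,468.5
Taxable value = $58,468.5 − $4,100 = $54,368.5
Hospital District: $54,368.5 × 0.0047 = $255.53195
Northam School District: $54,368.5 × 0.01633 = $887.837605
Total = $255.53195 + $887.837605 = $1,143.369555

$1,143.37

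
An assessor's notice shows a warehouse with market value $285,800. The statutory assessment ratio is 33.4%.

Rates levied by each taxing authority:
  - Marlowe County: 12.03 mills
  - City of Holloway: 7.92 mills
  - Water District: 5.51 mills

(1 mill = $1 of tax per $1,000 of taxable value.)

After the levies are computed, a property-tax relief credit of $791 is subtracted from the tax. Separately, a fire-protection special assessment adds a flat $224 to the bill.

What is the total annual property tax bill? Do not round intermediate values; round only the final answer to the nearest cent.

Assessed value = $285,800 × 0.334 = $95,457.2
Marlowe County: $95,457.2 × 0.01203 = $1,148.350116
City of Holloway: $95,457.2 × 0.00792 = $756.021024
Water District: $95,457.2 × 0.00551 = $525.969172
Levies subtotal = $2,430.340312
After credit = $2,430.340312 − $791 = $1,639.340312
Total = $1,639.340312 + $224 = $1,863.340312

$1,863.34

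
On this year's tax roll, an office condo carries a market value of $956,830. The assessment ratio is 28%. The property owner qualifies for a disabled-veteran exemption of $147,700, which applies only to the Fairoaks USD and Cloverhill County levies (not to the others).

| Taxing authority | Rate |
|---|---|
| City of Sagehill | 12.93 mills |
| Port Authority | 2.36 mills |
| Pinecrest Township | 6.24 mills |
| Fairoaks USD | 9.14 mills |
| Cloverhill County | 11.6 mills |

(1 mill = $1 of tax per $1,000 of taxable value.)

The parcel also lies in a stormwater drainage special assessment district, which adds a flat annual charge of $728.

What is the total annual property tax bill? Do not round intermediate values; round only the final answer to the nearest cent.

Assessed value = $956,830 × 0.28 = $267,912.4
City of Sagehill: $267,912.4 × 0.01293 = $3,464.107332
Port Authority: $267,912.4 × 0.00236 = $632.273264
Pinecrest Township: $267,912.4 × 0.00624 = $1,671.773376
Fairoaks USD: ($267,912.4 − $147,700) × 0.00914 = $120,212.4 × 0.00914 = $1,098.741336
Cloverhill County: ($267,912.4 − $147,700) × 0.0116 = $120,212.4 × 0.0116 = $1,394.46384
Levies subtotal = $8,261.359148
Total = $8,261.359148 + $728 = $8,989.359148

$8,989.36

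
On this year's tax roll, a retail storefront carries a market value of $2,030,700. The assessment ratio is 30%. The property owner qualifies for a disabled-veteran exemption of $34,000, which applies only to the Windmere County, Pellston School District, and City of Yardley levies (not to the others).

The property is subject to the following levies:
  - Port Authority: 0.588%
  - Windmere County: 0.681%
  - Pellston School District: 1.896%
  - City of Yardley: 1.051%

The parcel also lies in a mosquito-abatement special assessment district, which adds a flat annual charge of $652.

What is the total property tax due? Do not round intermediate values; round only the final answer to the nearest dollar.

Assessed value = $2,030,700 × 0.3 = $609,210
Port Authority: $609,210 × 0.00588 = $3,582.1548
Windmere County: ($609,210 − $34,000) × 0.00681 = $575,210 × 0.00681 = $3,917.1801
Pellston School District: ($609,210 − $34,000) × 0.01896 = $575,210 × 0.01896 = $10,905.9816
City of Yardley: ($609,210 − $34,000) × 0.01051 = $575,210 × 0.01051 = $6,045.4571
Levies subtotal = $24,450.7736
Total = $24,450.7736 + $652 = $25,102.7736

$25,103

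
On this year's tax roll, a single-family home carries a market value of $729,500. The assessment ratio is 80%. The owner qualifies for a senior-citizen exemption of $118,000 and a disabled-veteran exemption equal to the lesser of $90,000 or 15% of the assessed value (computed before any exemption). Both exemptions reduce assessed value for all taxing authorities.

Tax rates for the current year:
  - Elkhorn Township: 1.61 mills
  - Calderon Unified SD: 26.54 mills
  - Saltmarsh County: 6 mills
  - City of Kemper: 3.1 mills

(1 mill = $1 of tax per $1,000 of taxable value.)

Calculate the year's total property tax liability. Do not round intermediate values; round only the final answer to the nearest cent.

$14,082.74

Assessed value = $729,500 × 0.8 = $583,600
Disabled-veteran exemption = min($90,000, 15% × $583,600) = min($90,000, $87,540) = $87,540 (percentage binds)
Taxable value = $583,600 − $118,000 − $87,540 = $378,060
Elkhorn Township: $378,060 × 0.00161 = $608.6766
Calderon Unified SD: $378,060 × 0.02654 = $10,033.7124
Saltmarsh County: $378,060 × 0.006 = $2,268.36
City of Kemper: $378,060 × 0.0031 = $1,171.986
Total = $14,082.735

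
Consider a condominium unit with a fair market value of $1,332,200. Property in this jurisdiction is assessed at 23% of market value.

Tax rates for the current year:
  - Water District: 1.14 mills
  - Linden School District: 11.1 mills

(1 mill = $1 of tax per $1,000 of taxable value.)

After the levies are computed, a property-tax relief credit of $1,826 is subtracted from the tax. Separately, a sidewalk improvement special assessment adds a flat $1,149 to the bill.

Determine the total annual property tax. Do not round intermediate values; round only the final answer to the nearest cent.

Assessed value = $1,332,200 × 0.23 = $306,406
Water District: $306,406 × 0.00114 = $349.30284
Linden School District: $306,406 × 0.0111 = $3,401.1066
Levies subtotal = $3,750.40944
After credit = $3,750.40944 − $1,826 = $1,924.40944
Total = $1,924.40944 + $1,149 = $3,073.40944

$3,073.41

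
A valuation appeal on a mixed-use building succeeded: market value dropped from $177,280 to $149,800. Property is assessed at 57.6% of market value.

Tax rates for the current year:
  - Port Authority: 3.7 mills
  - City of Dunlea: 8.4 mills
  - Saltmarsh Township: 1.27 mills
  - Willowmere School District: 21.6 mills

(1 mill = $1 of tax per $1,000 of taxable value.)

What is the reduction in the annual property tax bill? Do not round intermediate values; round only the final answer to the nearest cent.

Old assessed value = $177,280 × 0.576 = $102,113.28
New assessed value = $149,800 × 0.576 = $86,284.8
Combined rate = 0.0037 + 0.0084 + 0.00127 + 0.0216 = 0.03497
Old tax = $102,113.28 × 0.03497 = $3,570.9014016
New tax = $86,284.8 × 0.03497 = $3,017.379456
Reduction = $3,570.9014016 − $3,017.379456 = $553.5219456

$553.52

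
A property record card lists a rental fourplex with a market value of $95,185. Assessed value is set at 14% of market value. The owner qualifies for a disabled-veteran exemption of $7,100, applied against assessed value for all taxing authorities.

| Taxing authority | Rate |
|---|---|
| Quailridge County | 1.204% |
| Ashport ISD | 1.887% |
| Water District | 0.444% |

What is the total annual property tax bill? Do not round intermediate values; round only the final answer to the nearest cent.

Assessed value = $95,185 × 0.14 = $13,325.9
Taxable value = $13,325.9 − $7,100 = $6,225.9
Quailridge County: $6,225.9 × 0.01204 = $74.959836
Ashport ISD: $6,225.9 × 0.01887 = $117.482733
Water District: $6,225.9 × 0.00444 = $27.642996
Total = $74.959836 + $117.482733 + $27.642996 = $220.085565

$220.09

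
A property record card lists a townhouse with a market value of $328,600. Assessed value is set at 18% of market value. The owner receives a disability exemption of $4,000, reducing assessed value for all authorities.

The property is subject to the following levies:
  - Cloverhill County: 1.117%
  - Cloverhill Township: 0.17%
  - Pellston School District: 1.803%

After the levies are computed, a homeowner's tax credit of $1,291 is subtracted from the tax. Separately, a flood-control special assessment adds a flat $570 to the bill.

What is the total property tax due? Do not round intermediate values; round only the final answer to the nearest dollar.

$983

Assessed value = $328,600 × 0.18 = $59,148
Taxable value = $59,148 − $4,000 = $55,148
Cloverhill County: $55,148 × 0.01117 = $616.00316
Cloverhill Township: $55,148 × 0.0017 = $93.7516
Pellston School District: $55,148 × 0.01803 = $994.31844
Levies subtotal = $1,704.0732
After credit = $1,704.0732 − $1,291 = $413.0732
Total = $413.0732 + $570 = $983.0732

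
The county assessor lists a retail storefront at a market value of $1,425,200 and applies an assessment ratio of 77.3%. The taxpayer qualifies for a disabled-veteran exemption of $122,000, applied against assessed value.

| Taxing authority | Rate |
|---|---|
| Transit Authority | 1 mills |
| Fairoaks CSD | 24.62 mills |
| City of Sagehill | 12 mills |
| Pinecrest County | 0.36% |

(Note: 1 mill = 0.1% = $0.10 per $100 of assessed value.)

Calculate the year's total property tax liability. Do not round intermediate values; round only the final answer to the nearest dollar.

$40,382

Assessed value = $1,425,200 × 0.773 = $1,101,679.6
Taxable value = $1,101,679.6 − $122,000 = $979,679.6
Transit Authority: $979,679.6 × 0.001 = $979.6796
Fairoaks CSD: $979,679.6 × 0.02462 = $24,119.711752
City of Sagehill: $979,679.6 × 0.012 = $11,756.1552
Pinecrest County: $979,679.6 × 0.0036 = $3,526.84656
Total = $40,382.393112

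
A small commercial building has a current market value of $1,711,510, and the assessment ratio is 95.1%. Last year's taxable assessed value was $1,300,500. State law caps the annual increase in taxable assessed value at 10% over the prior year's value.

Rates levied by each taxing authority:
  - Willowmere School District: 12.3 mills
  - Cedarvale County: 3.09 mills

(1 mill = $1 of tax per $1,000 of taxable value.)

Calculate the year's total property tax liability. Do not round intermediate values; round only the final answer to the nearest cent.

$22,016.16

Uncapped assessed value = $1,711,510 × 0.951 = $1,627,646.01
Cap limit = $1,300,500 × 1.1 = $1,430,550
Taxable assessed value = min($1,627,646.01, $1,430,550) = $1,430,550 (cap binds)
Willowmere School District: $1,430,550 × 0.0123 = $17,595.765
Cedarvale County: $1,430,550 × 0.00309 = $4,420.3995
Total = $22,016.1645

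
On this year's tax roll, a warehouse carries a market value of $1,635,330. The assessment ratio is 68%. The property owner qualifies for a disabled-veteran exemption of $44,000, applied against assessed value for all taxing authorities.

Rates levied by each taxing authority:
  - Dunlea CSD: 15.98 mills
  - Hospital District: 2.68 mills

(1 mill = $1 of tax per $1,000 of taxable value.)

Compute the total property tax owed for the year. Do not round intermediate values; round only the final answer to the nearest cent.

$19,929.34

Assessed value = $1,635,330 × 0.68 = $1,112,024.4
Taxable value = $1,112,024.4 − $44,000 = $1,068,024.4
Dunlea CSD: $1,068,024.4 × 0.01598 = $17,067.029912
Hospital District: $1,068,024.4 × 0.00268 = $2,862.305392
Total = $17,067.029912 + $2,862.305392 = $19,929.335304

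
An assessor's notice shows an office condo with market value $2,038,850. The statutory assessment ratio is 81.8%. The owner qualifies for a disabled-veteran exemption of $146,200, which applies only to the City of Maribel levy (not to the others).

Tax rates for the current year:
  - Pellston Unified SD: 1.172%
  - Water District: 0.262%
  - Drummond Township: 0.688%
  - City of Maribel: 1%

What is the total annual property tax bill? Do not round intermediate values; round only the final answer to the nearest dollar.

Assessed value = $2,038,850 × 0.818 = $1,667,779.3
Pellston Unified SD: $1,667,779.3 × 0.01172 = $19,546.373396
Water District: $1,667,779.3 × 0.00262 = $4,369.581766
Drummond Township: $1,667,779.3 × 0.00688 = $11,474.321584
City of Maribel: ($1,667,779.3 − $146,200) × 0.01 = $1,521,579.3 × 0.01 = $15,215.793
Total = $50,606.069746

$50,606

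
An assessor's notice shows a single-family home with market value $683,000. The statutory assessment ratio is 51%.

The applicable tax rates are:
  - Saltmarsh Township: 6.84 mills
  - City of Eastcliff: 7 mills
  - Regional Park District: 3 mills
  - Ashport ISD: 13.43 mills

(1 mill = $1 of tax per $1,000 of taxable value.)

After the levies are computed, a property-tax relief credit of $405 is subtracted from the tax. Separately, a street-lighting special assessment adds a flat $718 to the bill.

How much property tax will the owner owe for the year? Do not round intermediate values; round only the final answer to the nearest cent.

$10,856.95

Assessed value = $683,000 × 0.51 = $348,330
Saltmarsh Township: $348,330 × 0.00684 = $2,382.5772
City of Eastcliff: $348,330 × 0.007 = $2,438.31
Regional Park District: $348,330 × 0.003 = $1,044.99
Ashport ISD: $348,330 × 0.01343 = $4,678.0719
Levies subtotal = $10,543.9491
After credit = $10,543.9491 − $405 = $10,138.9491
Total = $10,138.9491 + $718 = $10,856.9491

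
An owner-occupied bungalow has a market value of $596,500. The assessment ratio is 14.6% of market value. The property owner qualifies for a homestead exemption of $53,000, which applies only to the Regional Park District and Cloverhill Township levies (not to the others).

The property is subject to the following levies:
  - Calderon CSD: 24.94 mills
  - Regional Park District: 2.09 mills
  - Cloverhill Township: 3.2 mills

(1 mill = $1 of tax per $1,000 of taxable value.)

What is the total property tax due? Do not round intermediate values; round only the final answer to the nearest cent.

Assessed value = $596,500 × 0.146 = $87,089
Calderon CSD: $87,089 × 0.02494 = $2,171.99966
Regional Park District: ($87,089 − $53,000) × 0.00209 = $34,089 × 0.00209 = $71.24601
Cloverhill Township: ($87,089 − $53,000) × 0.0032 = $34,089 × 0.0032 = $109.0848
Total = $2,352.33047

$2,352.33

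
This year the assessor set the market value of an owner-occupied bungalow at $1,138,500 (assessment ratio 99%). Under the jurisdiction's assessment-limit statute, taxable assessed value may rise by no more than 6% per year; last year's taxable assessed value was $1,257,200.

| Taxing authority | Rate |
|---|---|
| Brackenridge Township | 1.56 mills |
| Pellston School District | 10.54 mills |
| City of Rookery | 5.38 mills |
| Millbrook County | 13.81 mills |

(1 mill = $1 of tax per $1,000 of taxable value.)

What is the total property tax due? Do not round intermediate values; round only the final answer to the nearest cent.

$35,267.43

Uncapped assessed value = $1,138,500 × 0.99 = $1,127,115
Cap limit = $1,257,200 × 1.06 = $1,332,632
Taxable assessed value = min($1,127,115, $1,332,632) = $1,127,115 (cap does not bind)
Brackenridge Township: $1,127,115 × 0.00156 = $1,758.2994
Pellston School District: $1,127,115 × 0.01054 = $11,879.7921
City of Rookery: $1,127,115 × 0.00538 = $6,063.8787
Millbrook County: $1,127,115 × 0.01381 = $15,565.45815
Total = $35,267.42835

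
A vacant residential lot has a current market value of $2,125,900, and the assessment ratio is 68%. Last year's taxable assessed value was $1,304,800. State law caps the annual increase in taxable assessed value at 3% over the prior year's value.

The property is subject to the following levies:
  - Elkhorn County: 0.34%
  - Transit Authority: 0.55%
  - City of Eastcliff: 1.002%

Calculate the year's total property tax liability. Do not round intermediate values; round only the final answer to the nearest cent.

Uncapped assessed value = $2,125,900 × 0.68 = $1,445,612
Cap limit = $1,304,800 × 1.03 = $1,343,944
Taxable assessed value = min($1,445,612, $1,343,944) = $1,343,944 (cap binds)
Elkhorn County: $1,343,944 × 0.0034 = $4,569.4096
Transit Authority: $1,343,944 × 0.0055 = $7,391.692
City of Eastcliff: $1,343,944 × 0.01002 = $13,466.31888
Total = $25,427.42048

$25,427.42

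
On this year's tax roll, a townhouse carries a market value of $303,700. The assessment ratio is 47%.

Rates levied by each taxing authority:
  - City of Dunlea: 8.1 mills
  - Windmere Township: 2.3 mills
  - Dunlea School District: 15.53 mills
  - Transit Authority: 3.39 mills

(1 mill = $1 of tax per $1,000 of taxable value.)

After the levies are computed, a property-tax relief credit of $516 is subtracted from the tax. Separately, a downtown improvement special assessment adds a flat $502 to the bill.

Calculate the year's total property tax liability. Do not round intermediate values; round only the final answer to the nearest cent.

Assessed value = $303,700 × 0.47 = $142,739
City of Dunlea: $142,739 × 0.0081 = $1,156.1859
Windmere Township: $142,739 × 0.0023 = $328.2997
Dunlea School District: $142,739 × 0.01553 = $2,216.73667
Transit Authority: $142,739 × 0.00339 = $483.88521
Levies subtotal = $4,185.10748
After credit = $4,185.10748 − $516 = $3,669.10748
Total = $3,669.10748 + $502 = $4,171.10748

$4,171.11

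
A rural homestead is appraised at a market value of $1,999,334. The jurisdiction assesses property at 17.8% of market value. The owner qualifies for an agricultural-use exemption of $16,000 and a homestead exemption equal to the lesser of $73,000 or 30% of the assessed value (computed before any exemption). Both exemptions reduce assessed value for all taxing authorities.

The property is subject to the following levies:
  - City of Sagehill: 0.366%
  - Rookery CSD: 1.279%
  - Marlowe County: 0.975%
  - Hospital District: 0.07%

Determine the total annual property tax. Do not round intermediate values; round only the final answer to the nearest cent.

Assessed value = $1,999,334 × 0.178 = $355,881.452
Homestead exemption = min($73,000, 30% × $355,881.452) = min($73,000, $106,764.4356) = $73,000 (dollar cap binds)
Taxable value = $355,881.452 − $16,000 − $73,000 = $266,881.452
City of Sagehill: $266,881.452 × 0.00366 = $976.78611432
Rookery CSD: $266,881.452 × 0.01279 = $3,413.41377108
Marlowe County: $266,881.452 × 0.00975 = $2,602.094157
Hospital District: $266,881.452 × 0.0007 = $186.8170164
Total = $7,179.1110588

$7,179.11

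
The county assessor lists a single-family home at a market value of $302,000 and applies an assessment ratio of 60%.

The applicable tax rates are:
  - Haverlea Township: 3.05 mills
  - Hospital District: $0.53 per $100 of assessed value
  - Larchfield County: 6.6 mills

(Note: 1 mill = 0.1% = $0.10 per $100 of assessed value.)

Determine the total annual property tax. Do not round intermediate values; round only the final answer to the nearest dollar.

$2,709

Assessed value = $302,000 × 0.6 = $181,200
Haverlea Township: $181,200 × 0.00305 = $552.66
Hospital District: $181,200 × 0.0053 = $960.36
Larchfield County: $181,200 × 0.0066 = $1,195.92
Total = $2,708.94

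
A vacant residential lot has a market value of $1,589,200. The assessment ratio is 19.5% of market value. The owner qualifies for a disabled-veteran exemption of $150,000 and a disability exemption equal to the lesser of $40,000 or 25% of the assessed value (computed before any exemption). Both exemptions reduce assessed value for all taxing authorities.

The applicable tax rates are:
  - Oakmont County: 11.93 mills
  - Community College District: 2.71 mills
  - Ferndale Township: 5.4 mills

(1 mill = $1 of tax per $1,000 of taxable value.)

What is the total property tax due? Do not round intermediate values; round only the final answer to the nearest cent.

$2,402.68

Assessed value = $1,589,200 × 0.195 = $309,894
Disability exemption = min($40,000, 25% × $309,894) = min($40,000, $77,473.5) = $40,000 (dollar cap binds)
Taxable value = $309,894 − $150,000 − $40,000 = $119,894
Oakmont County: $119,894 × 0.01193 = $1,430.33542
Community College District: $119,894 × 0.00271 = $324.91274
Ferndale Township: $119,894 × 0.0054 = $647.4276
Total = $2,402.67576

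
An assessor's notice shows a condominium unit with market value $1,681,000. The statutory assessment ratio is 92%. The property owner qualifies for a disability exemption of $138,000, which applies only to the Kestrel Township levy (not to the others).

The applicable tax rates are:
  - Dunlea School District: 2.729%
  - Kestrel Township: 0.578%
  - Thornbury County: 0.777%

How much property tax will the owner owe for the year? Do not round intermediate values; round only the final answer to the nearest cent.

Assessed value = $1,681,000 × 0.92 = $1,546,520
Dunlea School District: $1,546,520 × 0.02729 = $42,204.5308
Kestrel Township: ($1,546,520 − $138,000) × 0.00578 = $1,408,520 × 0.00578 = $8,141.2456
Thornbury County: $1,546,520 × 0.00777 = $12,016.4604
Total = $62,362.2368

$62,362.24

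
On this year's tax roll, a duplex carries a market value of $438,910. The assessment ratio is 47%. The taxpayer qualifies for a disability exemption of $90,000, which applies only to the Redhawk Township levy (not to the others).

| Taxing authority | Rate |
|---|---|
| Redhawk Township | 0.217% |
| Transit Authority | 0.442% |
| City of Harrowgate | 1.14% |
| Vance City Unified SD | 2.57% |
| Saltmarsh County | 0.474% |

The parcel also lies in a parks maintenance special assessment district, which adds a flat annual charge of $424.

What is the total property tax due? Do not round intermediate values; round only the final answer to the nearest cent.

$10,219.21

Assessed value = $438,910 × 0.47 = $206,287.7
Redhawk Township: ($206,287.7 − $90,000) × 0.00217 = $116,287.7 × 0.00217 = $252.344309
Transit Authority: $206,287.7 × 0.00442 = $911.791634
City of Harrowgate: $206,287.7 × 0.0114 = $2,351.67978
Vance City Unified SD: $206,287.7 × 0.0257 = $5,301.59389
Saltmarsh County: $206,287.7 × 0.00474 = $977.803698
Levies subtotal = $9,795.213311
Total = $9,795.213311 + $424 = $10,219.213311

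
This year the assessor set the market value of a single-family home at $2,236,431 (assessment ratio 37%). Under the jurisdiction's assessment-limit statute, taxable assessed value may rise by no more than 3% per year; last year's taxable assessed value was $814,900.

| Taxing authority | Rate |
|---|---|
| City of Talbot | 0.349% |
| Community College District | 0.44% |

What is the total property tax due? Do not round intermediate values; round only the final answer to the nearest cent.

$6,528.81

Uncapped assessed value = $2,236,431 × 0.37 = $827,479.47
Cap limit = $814,900 × 1.03 = $839,347
Taxable assessed value = min($827,479.47, $839,347) = $827,479.47 (cap does not bind)
City of Talbot: $827,479.47 × 0.00349 = $2,887.9033503
Community College District: $827,479.47 × 0.0044 = $3,640.909668
Total = $6,528.8130183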